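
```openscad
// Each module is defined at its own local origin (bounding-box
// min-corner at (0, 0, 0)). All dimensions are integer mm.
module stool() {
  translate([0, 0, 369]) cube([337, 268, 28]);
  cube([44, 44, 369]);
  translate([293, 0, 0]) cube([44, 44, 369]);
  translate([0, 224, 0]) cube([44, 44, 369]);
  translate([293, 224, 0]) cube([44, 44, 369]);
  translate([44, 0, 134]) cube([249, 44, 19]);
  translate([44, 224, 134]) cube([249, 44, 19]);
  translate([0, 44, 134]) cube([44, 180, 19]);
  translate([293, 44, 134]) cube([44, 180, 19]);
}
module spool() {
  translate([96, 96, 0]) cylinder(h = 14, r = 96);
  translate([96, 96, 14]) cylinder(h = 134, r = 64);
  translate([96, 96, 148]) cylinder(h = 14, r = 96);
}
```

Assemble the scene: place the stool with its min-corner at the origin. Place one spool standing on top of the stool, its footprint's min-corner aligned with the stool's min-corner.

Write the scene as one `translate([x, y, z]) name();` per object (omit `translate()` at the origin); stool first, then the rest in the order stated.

stool();
translate([0, 0, 397]) spool();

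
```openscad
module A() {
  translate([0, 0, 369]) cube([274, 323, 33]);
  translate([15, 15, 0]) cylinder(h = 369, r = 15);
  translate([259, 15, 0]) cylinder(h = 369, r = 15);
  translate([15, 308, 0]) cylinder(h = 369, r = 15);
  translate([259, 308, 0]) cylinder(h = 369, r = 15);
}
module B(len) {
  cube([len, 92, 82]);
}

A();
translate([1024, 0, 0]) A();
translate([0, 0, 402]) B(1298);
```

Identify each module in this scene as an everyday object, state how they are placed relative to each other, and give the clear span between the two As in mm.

Second stool starts at x = 1024; first ends at x = 274; clear span = 1024 − 274 = 750 mm.

A is a stool. B is a beam. A beam spans the tops of two stools. The clear span between the two stools is 750 mm.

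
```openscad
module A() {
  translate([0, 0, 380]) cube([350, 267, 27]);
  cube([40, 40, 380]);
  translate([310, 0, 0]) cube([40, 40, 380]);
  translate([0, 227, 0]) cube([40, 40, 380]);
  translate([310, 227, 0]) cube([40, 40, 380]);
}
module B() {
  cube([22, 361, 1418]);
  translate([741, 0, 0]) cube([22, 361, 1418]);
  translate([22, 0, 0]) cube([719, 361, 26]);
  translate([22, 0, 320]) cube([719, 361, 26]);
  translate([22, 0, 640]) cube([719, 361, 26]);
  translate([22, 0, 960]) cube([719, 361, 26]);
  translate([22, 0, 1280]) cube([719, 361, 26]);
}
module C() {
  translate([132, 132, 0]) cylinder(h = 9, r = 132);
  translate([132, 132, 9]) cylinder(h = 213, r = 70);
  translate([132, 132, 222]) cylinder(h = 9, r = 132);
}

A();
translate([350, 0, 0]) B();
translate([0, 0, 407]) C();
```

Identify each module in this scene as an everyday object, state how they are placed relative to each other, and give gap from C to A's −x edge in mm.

A is a stool. B is a bookshelf. C is a spool. The bookshelf is against the stool's +x side, with their −y faces flush. The spool is on top of the stool. The gap from the spool to the stool's −x edge is 0 mm.

The spool's min-x is at 0; the stool's min-x is 0; gap = 0 mm.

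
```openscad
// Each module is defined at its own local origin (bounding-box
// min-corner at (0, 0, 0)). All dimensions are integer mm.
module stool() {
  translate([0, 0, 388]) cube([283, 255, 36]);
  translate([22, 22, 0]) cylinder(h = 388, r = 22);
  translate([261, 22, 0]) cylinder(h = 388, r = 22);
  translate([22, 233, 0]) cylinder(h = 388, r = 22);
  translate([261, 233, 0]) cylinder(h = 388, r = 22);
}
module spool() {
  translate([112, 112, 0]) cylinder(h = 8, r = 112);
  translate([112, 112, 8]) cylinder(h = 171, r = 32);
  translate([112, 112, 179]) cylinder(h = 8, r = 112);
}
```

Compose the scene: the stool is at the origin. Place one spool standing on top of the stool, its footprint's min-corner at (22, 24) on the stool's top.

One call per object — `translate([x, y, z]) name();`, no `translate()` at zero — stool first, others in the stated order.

stool();
translate([22, 24, 424]) spool();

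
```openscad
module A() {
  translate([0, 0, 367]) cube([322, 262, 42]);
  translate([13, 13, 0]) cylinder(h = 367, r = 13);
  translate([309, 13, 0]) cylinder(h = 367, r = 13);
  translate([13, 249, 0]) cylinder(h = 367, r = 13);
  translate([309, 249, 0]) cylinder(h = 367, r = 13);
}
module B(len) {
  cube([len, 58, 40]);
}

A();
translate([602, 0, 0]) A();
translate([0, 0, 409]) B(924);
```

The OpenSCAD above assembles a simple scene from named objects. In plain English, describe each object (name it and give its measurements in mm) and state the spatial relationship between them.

A is a four-legged stool. The seat is a 322×262×42 mm slab whose top surface is at z = 409 mm; four round legs, each 26 mm in diameter, run from the floor (z = 0) to the underside of the seat, each leg's axis is inset half a diameter from the nearest pair of seat edges (so the leg's bounding box is flush with the corner).

B is a rectangular beam 924 mm long (x), 58 mm deep (y), 40 mm thick (z).

The beam spans the tops of two stools placed 280 mm apart, resting at z = 409 mm.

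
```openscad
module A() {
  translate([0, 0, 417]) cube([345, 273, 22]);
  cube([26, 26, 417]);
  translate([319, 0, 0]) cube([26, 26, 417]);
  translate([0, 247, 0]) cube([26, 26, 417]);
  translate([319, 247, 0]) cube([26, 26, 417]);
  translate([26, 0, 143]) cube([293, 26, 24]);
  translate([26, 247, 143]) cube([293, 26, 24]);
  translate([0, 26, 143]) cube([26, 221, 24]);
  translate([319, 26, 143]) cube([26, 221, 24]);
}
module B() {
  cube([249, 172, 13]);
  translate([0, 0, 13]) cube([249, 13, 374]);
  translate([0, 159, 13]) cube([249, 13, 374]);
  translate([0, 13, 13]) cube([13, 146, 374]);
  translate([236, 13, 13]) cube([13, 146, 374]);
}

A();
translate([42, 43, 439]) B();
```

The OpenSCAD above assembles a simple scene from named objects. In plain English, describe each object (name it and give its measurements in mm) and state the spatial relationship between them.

A is a four-legged stool. The seat is 345×273 mm, 22 mm thick, top at z = 439 mm. It stands on four square legs, each 26×26 mm in cross-section, from z = 0 to the seat underside, each flush with a corner of the seat. Four stretchers, 26 mm wide and 24 mm tall, connect adjacent legs with their undersides at z = 143 mm, each running between the inner faces of the legs it joins and aligned with the legs' outer faces on the other axis.

B is an open-topped rectangular box: outside dimensions 249×172×387 mm, with a uniform wall and base thickness of 13 mm. The base is a full 249×172 slab on the floor; four walls sit on top of the base. The front and back walls (the −y and +y sides) span the full width; the two side walls fit between them.

The open box is on top of the stool.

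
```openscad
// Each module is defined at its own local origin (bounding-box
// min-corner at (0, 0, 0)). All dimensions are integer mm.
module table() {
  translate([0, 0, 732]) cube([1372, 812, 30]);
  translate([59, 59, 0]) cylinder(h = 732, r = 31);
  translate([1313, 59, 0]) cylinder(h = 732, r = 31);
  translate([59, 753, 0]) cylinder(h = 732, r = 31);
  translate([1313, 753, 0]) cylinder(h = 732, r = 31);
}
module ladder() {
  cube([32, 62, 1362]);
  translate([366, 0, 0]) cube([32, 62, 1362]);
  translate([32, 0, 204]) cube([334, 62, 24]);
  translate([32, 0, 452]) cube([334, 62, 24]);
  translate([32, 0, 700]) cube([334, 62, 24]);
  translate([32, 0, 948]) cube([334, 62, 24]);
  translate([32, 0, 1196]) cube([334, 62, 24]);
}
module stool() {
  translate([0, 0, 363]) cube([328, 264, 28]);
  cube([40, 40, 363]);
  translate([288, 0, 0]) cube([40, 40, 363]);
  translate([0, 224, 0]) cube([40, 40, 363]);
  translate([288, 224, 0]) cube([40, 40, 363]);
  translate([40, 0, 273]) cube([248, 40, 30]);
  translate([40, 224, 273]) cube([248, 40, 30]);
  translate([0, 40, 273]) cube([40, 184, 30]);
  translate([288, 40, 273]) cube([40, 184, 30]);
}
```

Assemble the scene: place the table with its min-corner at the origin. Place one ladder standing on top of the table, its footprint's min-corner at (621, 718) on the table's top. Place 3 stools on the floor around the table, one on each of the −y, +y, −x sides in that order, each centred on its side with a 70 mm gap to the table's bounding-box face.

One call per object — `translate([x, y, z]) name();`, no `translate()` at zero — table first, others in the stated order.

table();
translate([621, 718, 762]) ladder();
translate([522, -334, 0]) stool();
translate([522, 882, 0]) stool();
translate([-398, 274, 0]) stool();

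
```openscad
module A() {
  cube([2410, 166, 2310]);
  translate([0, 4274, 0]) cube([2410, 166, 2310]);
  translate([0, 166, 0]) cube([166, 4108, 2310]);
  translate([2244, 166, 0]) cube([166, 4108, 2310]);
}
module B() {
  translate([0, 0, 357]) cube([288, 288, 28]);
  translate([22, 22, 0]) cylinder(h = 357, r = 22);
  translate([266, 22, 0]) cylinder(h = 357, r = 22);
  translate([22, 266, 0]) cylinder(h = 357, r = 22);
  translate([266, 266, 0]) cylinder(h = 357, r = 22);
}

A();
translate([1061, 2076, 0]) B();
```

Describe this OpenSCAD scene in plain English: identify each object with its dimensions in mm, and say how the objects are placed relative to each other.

A is a box-shaped house frame (walls only): outside footprint 2410×4440 mm, wall height 2310 mm, wall thickness 166 mm. The two y-facing walls run the full x-width; the two x-facing walls fit between the inner faces of the y-facing walls.

B is a simple wooden stool: a rectangular seat 288 mm (x) by 288 mm (y), 28 mm thick, top face at z = 385 mm, on four round legs, each 44 mm in diameter. The legs rest on z = 0, each leg's axis is inset half a diameter from the nearest pair of seat edges (so the leg's bounding box is flush with the corner).

The stool sits inside the house frame, centred.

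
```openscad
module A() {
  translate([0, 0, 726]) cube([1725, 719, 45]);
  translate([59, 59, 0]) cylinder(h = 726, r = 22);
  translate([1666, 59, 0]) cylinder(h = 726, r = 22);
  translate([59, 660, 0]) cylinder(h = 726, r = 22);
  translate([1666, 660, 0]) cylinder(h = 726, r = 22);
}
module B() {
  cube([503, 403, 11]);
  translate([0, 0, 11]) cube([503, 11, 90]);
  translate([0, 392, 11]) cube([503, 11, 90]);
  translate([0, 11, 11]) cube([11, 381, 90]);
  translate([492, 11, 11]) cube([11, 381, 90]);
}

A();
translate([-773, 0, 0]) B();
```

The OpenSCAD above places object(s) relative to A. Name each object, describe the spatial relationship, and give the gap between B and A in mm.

The open box's nearest face is 270 mm from the table's −x face.

A is a table. B is an open box. The open box is on the floor beside the table on its −x side. The gap between the open box and the table is 270 mm.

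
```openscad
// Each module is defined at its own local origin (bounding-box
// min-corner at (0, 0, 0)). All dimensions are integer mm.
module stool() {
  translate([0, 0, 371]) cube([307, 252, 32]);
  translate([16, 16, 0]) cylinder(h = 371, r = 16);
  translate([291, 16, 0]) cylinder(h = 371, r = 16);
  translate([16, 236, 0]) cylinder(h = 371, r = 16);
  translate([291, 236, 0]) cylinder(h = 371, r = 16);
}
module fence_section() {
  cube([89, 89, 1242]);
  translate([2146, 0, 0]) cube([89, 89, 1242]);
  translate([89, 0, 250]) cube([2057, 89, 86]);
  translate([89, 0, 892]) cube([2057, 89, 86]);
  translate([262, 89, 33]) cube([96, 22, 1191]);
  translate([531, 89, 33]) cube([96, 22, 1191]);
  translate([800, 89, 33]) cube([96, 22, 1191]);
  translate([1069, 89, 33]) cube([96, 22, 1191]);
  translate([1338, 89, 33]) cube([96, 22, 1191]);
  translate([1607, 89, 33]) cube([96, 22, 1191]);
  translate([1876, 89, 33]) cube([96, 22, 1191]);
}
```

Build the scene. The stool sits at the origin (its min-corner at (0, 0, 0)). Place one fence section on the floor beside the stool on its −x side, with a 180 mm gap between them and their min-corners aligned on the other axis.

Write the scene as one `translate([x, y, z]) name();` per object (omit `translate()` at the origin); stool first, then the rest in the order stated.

stool();
translate([-2415, 0, 0]) fence_section();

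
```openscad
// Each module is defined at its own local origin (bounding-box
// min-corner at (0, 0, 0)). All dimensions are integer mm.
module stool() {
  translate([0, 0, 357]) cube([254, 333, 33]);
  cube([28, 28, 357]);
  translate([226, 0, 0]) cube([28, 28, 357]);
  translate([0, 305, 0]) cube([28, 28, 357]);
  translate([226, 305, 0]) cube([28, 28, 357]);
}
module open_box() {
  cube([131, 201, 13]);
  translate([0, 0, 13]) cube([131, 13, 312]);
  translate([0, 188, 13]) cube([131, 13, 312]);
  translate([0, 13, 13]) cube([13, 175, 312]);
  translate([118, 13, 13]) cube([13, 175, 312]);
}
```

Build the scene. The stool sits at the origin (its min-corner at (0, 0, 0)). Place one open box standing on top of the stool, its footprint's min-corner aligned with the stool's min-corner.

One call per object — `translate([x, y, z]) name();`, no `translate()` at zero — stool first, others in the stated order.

stool();
translate([0, 0, 390]) open_box();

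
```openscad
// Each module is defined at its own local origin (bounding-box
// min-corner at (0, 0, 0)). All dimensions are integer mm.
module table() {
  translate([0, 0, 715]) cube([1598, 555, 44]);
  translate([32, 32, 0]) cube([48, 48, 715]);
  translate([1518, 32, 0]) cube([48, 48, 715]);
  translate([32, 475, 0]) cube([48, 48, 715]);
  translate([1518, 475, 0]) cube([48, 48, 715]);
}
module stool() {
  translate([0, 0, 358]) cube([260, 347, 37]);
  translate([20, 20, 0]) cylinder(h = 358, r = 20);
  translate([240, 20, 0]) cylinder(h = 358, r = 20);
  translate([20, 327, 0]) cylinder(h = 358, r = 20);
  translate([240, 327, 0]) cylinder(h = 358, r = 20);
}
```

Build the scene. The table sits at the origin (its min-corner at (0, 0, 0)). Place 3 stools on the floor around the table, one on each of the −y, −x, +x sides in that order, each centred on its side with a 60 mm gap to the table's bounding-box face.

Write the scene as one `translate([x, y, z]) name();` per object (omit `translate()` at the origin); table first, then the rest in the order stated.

table();
translate([669, -407, 0]) stool();
translate([-320, 104, 0]) stool();
translate([1658, 104, 0]) stool();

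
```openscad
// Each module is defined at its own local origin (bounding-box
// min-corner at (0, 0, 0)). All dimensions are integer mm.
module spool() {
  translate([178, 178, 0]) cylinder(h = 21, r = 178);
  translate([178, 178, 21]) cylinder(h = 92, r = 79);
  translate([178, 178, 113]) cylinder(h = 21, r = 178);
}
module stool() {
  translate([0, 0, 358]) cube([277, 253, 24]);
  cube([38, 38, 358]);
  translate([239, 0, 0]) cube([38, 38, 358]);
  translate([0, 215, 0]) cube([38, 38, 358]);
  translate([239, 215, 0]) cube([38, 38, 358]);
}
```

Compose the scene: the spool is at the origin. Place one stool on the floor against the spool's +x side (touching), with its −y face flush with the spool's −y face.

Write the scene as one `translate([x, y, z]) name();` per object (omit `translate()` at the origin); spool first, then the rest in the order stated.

spool();
translate([356, 0, 0]) stool();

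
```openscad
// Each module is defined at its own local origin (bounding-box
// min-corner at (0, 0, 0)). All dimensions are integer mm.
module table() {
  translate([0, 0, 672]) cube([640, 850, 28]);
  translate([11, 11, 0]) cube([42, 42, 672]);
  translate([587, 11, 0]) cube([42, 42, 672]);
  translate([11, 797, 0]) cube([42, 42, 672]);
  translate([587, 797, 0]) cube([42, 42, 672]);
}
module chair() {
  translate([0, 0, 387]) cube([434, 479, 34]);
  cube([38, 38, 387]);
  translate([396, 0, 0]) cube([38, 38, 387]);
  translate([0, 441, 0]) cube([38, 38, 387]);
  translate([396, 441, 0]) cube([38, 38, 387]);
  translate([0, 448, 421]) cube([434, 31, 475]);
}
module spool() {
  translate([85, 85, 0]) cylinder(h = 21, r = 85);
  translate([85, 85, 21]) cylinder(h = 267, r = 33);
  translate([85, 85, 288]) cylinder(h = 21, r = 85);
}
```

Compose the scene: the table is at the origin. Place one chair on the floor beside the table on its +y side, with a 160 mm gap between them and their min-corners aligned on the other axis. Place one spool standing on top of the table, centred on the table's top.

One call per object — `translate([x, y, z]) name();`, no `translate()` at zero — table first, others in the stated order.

table();
translate([0, 1010, 0]) chair();
translate([235, 340, 700]) spool();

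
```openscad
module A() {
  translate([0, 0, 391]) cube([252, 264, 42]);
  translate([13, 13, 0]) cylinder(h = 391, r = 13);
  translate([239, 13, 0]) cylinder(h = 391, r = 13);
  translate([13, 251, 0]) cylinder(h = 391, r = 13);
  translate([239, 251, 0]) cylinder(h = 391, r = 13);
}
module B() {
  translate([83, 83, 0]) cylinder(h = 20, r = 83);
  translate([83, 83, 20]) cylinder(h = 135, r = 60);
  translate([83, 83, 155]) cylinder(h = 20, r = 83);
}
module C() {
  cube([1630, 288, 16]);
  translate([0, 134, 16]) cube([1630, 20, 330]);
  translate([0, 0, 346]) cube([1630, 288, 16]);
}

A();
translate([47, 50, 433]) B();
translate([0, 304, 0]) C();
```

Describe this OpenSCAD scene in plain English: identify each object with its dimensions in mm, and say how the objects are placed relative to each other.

A is a simple wooden stool: a rectangular seat 252 mm (x) by 264 mm (y), 42 mm thick, top face at z = 433 mm, on four round legs, each 26 mm in diameter. The legs rest on z = 0, each leg's axis is inset half a diameter from the nearest pair of seat edges (so the leg's bounding box is flush with the corner).

B is a spool: two coaxial disc flanges of radius 83 mm and thickness 20 mm, joined by a core cylinder of radius 60 mm and height 135 mm. The lower flange rests on z = 0 and the three cylinders share a vertical axis.

C is an I-beam lying along x, 1630 mm long. Overall section height 362 mm. Two flanges 288 mm wide (y) and 16 mm thick, one on the floor and one at the top; a web 20 mm thick runs between them, centred on the flange width.

The spool is on top of the stool. The I-beam is on the floor beside the stool on its +y side.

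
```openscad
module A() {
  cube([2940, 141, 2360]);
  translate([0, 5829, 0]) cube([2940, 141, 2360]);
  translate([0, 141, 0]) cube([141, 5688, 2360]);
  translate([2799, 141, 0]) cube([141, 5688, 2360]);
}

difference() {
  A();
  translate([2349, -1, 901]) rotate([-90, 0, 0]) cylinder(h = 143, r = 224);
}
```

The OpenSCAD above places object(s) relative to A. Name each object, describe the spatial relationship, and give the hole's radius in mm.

The subtracted cylinder has r = 224 mm.

A is a house frame. The house frame has a circular hole through its front wall. The hole's radius is 224 mm.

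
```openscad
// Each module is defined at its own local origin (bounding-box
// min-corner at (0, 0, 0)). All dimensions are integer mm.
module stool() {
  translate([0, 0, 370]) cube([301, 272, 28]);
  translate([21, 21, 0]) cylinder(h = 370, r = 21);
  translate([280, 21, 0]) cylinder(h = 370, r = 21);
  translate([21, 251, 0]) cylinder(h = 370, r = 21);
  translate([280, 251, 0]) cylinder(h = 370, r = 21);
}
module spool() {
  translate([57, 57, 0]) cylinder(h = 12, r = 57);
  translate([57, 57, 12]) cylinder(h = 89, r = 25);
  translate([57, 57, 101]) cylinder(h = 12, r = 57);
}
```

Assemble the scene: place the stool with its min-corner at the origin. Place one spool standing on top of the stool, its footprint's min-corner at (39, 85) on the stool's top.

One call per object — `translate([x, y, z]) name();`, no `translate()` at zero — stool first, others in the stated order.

stool();
translate([39, 85, 398]) spool();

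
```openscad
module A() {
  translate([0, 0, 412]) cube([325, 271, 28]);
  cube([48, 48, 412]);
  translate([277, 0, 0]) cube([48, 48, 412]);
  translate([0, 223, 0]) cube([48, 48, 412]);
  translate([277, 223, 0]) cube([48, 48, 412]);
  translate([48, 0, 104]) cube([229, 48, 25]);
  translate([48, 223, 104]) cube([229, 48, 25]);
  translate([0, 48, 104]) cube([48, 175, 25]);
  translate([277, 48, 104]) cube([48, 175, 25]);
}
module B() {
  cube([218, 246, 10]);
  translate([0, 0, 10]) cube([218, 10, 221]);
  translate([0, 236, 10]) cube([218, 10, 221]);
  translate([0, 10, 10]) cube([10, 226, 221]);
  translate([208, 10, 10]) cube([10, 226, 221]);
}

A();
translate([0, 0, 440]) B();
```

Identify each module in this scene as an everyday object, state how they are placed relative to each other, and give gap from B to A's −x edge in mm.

The open box's min-x is at 0; the stool's min-x is 0; gap = 0 mm.

A is a stool. B is an open box. The open box is on top of the stool. The gap from the open box to the stool's −x edge is 0 mm.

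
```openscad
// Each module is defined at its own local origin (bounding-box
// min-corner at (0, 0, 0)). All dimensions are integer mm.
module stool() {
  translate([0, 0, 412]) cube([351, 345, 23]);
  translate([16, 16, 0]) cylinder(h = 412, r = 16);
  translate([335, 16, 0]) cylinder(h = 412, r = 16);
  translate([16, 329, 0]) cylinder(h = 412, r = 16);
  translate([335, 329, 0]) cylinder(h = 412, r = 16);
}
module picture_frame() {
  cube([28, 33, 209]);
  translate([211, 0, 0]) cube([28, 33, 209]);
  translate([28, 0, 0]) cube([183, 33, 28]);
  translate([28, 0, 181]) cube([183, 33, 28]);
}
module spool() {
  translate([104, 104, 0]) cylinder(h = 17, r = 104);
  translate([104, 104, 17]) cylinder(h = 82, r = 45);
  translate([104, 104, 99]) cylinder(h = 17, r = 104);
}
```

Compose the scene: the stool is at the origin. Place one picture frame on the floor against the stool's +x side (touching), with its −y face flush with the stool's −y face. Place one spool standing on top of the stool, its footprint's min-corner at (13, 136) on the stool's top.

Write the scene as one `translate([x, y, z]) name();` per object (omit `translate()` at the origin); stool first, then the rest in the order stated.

stool();
translate([351, 0, 0]) picture_frame();
translate([13, 136, 435]) spool();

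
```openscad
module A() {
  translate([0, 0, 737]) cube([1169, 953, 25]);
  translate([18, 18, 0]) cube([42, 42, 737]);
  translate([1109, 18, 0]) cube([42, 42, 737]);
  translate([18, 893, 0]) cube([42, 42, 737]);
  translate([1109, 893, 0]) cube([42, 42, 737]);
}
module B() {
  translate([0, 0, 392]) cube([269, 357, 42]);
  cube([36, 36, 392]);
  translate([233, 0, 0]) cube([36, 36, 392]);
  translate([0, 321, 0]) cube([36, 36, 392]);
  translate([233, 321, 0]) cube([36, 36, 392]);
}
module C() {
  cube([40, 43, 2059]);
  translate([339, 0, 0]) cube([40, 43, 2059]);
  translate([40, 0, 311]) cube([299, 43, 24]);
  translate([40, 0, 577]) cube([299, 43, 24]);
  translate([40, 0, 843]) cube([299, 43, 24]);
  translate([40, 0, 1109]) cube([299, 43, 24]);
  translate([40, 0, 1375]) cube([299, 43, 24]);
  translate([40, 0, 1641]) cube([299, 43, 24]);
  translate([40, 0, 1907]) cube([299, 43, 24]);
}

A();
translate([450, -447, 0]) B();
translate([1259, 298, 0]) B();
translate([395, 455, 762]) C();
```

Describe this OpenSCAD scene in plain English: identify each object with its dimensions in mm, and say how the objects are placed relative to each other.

A is a rectangular dining table. The top is 1169×953×25 mm with its upper surface at z = 762 mm. It stands on four 42×42 mm square legs, each inset 18 mm from the nearest pair of top edges, running from the floor to the underside of the top.

B is a four-legged stool. The seat is 269×357 mm, 42 mm thick, top at z = 434 mm. It stands on four square legs, each 36×36 mm in cross-section, from z = 0 to the seat underside, each flush with a corner of the seat.

C is a wooden ladder with two side rails of 40×43 mm section and 2059 mm height, set 379 mm apart overall. Between them run 7 rectangular rungs (43 mm deep, 24 mm thick), front faces flush with the rails' −y face. The bottom of the first rung is 311 mm above the floor and each subsequent rung is 266 mm higher than the one below.

Two stools sit around the table at the −y, +x sides. The ladder is on top of the table, centred.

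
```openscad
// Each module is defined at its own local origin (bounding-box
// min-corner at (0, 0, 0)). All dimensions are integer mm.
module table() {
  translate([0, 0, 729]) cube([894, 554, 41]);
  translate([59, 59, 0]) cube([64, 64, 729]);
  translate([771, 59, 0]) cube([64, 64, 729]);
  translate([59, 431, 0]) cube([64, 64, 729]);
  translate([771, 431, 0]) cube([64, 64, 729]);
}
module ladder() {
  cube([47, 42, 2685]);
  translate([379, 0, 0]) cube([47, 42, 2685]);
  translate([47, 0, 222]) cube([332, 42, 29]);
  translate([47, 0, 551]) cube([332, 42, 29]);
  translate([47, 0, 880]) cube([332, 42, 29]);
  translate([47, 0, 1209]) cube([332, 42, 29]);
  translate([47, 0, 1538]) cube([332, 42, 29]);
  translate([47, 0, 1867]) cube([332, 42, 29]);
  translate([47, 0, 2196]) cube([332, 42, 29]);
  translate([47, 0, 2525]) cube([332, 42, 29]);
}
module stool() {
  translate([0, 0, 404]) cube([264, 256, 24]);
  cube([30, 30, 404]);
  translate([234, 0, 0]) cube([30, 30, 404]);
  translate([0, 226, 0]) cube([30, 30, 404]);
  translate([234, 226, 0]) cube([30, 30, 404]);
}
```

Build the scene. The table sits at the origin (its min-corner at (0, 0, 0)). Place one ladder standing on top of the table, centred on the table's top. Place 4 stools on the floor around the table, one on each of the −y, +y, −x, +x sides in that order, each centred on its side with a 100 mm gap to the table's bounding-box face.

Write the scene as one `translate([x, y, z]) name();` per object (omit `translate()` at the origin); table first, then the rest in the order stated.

table();
translate([234, 256, 770]) ladder();
translate([315, -356, 0]) stool();
translate([315, 654, 0]) stool();
translate([-364, 149, 0]) stool();
translate([994, 149, 0]) stool();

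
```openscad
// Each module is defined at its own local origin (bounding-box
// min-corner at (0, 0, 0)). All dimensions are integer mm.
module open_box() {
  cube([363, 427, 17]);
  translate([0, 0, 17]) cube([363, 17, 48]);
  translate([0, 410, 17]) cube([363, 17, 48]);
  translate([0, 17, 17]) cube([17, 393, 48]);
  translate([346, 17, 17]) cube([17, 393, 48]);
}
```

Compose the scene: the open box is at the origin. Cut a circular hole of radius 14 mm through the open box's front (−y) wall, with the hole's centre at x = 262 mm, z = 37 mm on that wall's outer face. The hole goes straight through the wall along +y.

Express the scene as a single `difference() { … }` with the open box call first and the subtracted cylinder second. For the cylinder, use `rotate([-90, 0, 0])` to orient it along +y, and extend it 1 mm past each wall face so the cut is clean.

difference() {
  open_box();
  translate([262, -1, 37]) rotate([-90, 0, 0]) cylinder(h = 19, r = 14);
}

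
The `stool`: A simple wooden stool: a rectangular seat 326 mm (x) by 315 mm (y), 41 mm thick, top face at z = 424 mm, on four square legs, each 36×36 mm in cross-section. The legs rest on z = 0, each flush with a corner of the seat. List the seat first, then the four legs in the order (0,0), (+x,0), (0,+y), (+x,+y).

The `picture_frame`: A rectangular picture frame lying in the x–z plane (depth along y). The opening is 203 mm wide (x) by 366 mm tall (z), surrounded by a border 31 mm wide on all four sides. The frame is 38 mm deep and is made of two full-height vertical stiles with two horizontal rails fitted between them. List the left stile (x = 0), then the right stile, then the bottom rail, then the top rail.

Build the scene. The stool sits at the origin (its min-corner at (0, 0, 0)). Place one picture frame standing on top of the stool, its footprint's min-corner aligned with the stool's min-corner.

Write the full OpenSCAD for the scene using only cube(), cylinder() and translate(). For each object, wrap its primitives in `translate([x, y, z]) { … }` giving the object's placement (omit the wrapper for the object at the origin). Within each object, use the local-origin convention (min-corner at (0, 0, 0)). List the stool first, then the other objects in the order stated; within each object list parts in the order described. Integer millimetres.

translate([0, 0, 383]) cube([326, 315, 41]);
cube([36, 36, 383]);
translate([290, 0, 0]) cube([36, 36, 383]);
translate([0, 279, 0]) cube([36, 36, 383]);
translate([290, 279, 0]) cube([36, 36, 383]);
translate([0, 0, 424]) {
  cube([31, 38, 428]);
  translate([234, 0, 0]) cube([31, 38, 428]);
  translate([31, 0, 0]) cube([203, 38, 31]);
  translate([31, 0, 397]) cube([203, 38, 31]);
}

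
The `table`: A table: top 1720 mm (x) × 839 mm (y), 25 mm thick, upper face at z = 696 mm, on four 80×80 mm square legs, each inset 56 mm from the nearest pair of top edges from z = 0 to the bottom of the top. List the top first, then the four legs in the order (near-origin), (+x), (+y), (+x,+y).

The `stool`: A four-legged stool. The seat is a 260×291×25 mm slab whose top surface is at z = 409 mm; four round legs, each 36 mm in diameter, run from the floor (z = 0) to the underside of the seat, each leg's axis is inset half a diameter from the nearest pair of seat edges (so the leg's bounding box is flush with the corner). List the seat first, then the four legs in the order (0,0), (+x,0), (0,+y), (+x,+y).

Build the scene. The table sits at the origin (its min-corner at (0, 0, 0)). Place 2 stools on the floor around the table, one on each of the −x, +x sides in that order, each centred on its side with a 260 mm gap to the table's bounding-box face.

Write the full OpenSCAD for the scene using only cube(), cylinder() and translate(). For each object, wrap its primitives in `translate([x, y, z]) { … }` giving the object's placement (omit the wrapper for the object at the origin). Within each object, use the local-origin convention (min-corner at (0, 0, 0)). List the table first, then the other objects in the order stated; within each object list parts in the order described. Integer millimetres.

translate([0, 0, 671]) cube([1720, 839, 25]);
translate([56, 56, 0]) cube([80, 80, 671]);
translate([1584, 56, 0]) cube([80, 80, 671]);
translate([56, 703, 0]) cube([80, 80, 671]);
translate([1584, 703, 0]) cube([80, 80, 671]);
translate([-520, 274, 0]) {
  translate([0, 0, 384]) cube([260, 291, 25]);
  translate([18, 18, 0]) cylinder(h = 384, r = 18);
  translate([242, 18, 0]) cylinder(h = 384, r = 18);
  translate([18, 273, 0]) cylinder(h = 384, r = 18);
  translate([242, 273, 0]) cylinder(h = 384, r = 18);
}
translate([1980, 274, 0]) {
  translate([0, 0, 384]) cube([260, 291, 25]);
  translate([18, 18, 0]) cylinder(h = 384, r = 18);
  translate([242, 18, 0]) cylinder(h = 384, r = 18);
  translate([18, 273, 0]) cylinder(h = 384, r = 18);
  translate([242, 273, 0]) cylinder(h = 384, r = 18);
}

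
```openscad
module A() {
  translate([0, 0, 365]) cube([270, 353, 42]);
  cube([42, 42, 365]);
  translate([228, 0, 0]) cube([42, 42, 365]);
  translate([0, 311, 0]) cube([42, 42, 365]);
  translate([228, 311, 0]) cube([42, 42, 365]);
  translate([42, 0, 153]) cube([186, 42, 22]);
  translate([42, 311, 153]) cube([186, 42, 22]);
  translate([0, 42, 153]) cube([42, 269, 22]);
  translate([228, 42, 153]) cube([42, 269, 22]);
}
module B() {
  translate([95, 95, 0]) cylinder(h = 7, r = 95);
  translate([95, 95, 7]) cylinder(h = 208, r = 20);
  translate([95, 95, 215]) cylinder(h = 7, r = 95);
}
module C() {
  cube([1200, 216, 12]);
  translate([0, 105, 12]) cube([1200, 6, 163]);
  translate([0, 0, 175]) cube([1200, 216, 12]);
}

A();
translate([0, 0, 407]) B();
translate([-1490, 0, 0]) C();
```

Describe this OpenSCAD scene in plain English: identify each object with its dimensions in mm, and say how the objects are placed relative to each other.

A is a four-legged stool. The seat is 270×353 mm, 42 mm thick, top at z = 407 mm. It stands on four square legs, each 42×42 mm in cross-section, from z = 0 to the seat underside, each flush with a corner of the seat. Four stretchers, 42 mm wide and 22 mm tall, connect adjacent legs with their undersides at z = 153 mm, each running between the inner faces of the legs it joins and aligned with the legs' outer faces on the other axis.

B is a spool: two coaxial disc flanges of radius 95 mm and thickness 7 mm, joined by a core cylinder of radius 20 mm and height 208 mm. The lower flange rests on z = 0 and the three cylinders share a vertical axis.

C is an I-beam lying along x, 1200 mm long. Overall section height 187 mm. Two flanges 216 mm wide (y) and 12 mm thick, one on the floor and one at the top; a web 6 mm thick runs between them, centred on the flange width.

The spool is on top of the stool. The I-beam is on the floor beside the stool on its −x side.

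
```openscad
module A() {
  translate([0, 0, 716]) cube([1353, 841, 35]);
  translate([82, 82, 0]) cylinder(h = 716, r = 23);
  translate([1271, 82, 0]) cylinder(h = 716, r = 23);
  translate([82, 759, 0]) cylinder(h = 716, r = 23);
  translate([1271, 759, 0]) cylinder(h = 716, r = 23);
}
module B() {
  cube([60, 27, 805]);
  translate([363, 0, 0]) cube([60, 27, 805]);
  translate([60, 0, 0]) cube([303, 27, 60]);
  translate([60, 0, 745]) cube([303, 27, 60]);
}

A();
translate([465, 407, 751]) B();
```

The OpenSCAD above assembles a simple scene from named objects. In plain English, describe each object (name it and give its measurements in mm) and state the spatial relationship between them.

A is a table: top 1353 mm (x) × 841 mm (y), 35 mm thick, upper face at z = 751 mm, on four round legs of 46 mm diameter, each leg's bounding box inset 59 mm from the nearest pair of top edges, running from z = 0 to the bottom of the top.

B is a rectangular picture frame lying in the x–z plane (depth along y). The opening is 303 mm wide (x) by 685 mm tall (z), surrounded by a border 60 mm wide on all four sides. The frame is 27 mm deep and is made of two full-height vertical stiles with two horizontal rails fitted between them.

The picture frame is on top of the table, centred.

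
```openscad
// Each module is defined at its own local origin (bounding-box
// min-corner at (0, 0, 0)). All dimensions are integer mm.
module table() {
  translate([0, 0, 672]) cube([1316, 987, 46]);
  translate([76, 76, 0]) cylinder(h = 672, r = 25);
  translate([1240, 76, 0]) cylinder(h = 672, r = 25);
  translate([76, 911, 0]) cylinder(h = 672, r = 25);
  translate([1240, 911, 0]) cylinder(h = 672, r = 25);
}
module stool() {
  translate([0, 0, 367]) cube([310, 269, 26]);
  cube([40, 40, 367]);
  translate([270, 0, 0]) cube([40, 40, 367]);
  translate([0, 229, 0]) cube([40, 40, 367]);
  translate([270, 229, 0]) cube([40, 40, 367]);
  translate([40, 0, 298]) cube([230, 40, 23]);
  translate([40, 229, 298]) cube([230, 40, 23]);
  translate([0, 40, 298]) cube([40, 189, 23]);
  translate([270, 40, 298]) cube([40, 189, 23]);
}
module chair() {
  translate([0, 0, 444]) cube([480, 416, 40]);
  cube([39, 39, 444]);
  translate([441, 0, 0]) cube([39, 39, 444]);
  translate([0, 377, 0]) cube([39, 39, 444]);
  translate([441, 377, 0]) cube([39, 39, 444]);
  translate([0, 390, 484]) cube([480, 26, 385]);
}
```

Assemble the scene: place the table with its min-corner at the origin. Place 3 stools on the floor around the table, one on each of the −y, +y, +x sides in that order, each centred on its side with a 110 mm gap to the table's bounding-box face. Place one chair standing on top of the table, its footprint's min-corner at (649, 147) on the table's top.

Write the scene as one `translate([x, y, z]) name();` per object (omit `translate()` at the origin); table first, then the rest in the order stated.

table();
translate([503, -379, 0]) stool();
translate([503, 1097, 0]) stool();
translate([1426, 359, 0]) stool();
translate([649, 147, 718]) chair();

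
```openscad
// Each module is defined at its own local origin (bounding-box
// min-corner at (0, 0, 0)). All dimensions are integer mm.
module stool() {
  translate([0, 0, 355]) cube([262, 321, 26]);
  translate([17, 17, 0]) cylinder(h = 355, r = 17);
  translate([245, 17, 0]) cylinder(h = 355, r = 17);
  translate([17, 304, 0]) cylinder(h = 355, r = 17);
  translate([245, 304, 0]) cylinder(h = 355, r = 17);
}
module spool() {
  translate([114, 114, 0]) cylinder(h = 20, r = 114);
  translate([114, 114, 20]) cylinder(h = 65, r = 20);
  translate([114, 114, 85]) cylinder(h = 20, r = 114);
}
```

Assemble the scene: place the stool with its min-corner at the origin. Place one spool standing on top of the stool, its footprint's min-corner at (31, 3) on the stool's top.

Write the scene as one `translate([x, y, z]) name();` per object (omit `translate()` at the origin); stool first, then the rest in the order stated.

stool();
translate([31, 3, 381]) spool();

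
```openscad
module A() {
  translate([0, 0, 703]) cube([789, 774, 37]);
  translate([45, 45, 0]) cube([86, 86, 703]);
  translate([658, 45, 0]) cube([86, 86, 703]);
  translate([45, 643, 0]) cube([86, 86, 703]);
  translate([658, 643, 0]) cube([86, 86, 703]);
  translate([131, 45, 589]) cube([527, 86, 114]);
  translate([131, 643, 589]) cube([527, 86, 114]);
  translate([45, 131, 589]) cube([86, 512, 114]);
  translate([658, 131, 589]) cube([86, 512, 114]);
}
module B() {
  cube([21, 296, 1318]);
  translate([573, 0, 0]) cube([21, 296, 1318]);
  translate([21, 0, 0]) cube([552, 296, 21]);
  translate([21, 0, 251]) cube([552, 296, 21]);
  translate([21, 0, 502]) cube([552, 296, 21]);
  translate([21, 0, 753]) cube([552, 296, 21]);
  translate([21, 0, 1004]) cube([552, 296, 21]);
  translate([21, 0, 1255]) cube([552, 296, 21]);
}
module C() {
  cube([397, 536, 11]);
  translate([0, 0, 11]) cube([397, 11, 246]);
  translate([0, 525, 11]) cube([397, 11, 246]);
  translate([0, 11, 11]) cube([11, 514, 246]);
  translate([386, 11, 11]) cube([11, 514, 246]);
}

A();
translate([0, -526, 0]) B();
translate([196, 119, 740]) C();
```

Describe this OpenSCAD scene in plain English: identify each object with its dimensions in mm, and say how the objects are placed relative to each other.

A is a table: top 789 mm (x) × 774 mm (y), 37 mm thick, upper face at z = 740 mm, on four 86×86 mm square legs, each inset 45 mm from the nearest pair of top edges, running from z = 0 to the bottom of the top. Four apron rails, 86 mm thick and 114 mm tall, run between adjacent legs with their top edges flush with the underside of the top and their outer faces flush with the legs' outer faces.

B is a bookshelf 594 mm wide overall, 296 mm deep and 1318 mm tall. The two sides are 21 mm thick vertical panels. 6 horizontal shelves of 21 mm thickness span between the inner faces of the sides; the lowest shelf sits on the floor and shelves are stacked with a clear vertical gap of 230 mm between each pair.

C is an open-topped rectangular box: outside dimensions 397×536×257 mm, with a uniform wall and base thickness of 11 mm. The base is a full 397×536 slab on the floor; four walls sit on top of the base. The front and back walls (the −y and +y sides) span the full width; the two side walls fit between them.

The bookshelf is on the floor beside the table on its −y side. The open box is on top of the table, centred.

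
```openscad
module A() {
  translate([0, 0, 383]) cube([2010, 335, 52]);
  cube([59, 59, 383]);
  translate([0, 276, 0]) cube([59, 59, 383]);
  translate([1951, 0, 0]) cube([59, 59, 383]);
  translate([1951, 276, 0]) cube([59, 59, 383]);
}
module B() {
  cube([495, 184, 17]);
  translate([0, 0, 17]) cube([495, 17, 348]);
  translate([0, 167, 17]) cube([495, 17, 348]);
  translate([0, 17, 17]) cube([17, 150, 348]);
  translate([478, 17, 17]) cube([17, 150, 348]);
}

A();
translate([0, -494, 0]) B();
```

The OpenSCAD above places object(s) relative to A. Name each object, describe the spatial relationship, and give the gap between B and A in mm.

A is a bench. B is an open box. The open box is on the floor beside the bench on its −y side. The gap between the open box and the bench is 310 mm.

The open box's nearest face is 310 mm from the bench's −y face.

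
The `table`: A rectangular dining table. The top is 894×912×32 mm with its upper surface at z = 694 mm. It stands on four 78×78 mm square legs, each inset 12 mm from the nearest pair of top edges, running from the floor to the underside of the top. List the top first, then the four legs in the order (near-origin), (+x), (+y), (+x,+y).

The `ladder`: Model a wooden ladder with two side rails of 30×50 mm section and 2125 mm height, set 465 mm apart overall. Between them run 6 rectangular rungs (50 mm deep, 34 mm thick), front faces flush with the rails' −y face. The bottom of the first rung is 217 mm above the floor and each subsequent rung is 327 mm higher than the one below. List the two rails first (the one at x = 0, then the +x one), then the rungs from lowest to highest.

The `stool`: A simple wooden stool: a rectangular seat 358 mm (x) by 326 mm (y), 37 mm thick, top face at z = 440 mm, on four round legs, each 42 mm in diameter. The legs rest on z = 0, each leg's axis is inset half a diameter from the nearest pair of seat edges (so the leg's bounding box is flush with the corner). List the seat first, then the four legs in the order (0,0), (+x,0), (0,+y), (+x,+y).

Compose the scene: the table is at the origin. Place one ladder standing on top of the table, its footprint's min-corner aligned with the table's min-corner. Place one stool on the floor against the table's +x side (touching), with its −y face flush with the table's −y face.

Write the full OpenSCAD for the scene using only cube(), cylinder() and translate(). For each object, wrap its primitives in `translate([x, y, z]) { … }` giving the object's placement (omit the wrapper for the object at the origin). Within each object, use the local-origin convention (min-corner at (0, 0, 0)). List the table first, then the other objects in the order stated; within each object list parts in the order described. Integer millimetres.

translate([0, 0, 662]) cube([894, 912, 32]);
translate([12, 12, 0]) cube([78, 78, 662]);
translate([804, 12, 0]) cube([78, 78, 662]);
translate([12, 822, 0]) cube([78, 78, 662]);
translate([804, 822, 0]) cube([78, 78, 662]);
translate([0, 0, 694]) {
  cube([30, 50, 2125]);
  translate([435, 0, 0]) cube([30, 50, 2125]);
  translate([30, 0, 217]) cube([405, 50, 34]);
  translate([30, 0, 544]) cube([405, 50, 34]);
  translate([30, 0, 871]) cube([405, 50, 34]);
  translate([30, 0, 1198]) cube([405, 50, 34]);
  translate([30, 0, 1525]) cube([405, 50, 34]);
  translate([30, 0, 1852]) cube([405, 50, 34]);
}
translate([894, 0, 0]) {
  translate([0, 0, 403]) cube([358, 326, 37]);
  translate([21, 21, 0]) cylinder(h = 403, r = 21);
  translate([337, 21, 0]) cylinder(h = 403, r = 21);
  translate([21, 305, 0]) cylinder(h = 403, r = 21);
  translate([337, 305, 0]) cylinder(h = 403, r = 21);
}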